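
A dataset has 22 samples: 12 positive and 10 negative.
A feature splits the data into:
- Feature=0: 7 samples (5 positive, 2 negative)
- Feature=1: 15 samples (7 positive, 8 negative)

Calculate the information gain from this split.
0.0398 bits

Information Gain = H(Y) - H(Y|Feature)

Before split:
P(positive) = 12/22 = 0.5455
H(Y) = 0.9940 bits

After split:
Feature=0: H = 0.8631 bits (weight = 7/22)
Feature=1: H = 0.9968 bits (weight = 15/22)
H(Y|Feature) = (7/22)×0.8631 + (15/22)×0.9968 = 0.9543 bits

Information Gain = 0.9940 - 0.9543 = 0.0398 bits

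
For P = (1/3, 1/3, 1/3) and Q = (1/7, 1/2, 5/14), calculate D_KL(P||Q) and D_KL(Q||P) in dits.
D_KL(P||Q) = 0.0540, D_KL(Q||P) = 0.0462

KL divergence is not symmetric: D_KL(P||Q) ≠ D_KL(Q||P) in general.

D_KL(P||Q) = 0.0540 dits
D_KL(Q||P) = 0.0462 dits

No, they are not equal!

This asymmetry is why KL divergence is not a true distance metric.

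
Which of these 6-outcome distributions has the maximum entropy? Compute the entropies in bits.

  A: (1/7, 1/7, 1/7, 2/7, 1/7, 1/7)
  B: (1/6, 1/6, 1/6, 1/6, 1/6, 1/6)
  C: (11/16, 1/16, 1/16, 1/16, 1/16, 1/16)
B

For a discrete distribution over n outcomes, entropy is maximized by the uniform distribution.

Computing entropies:
H(A) = 2.5216 bits
H(B) = 2.5850 bits
H(C) = 1.6216 bits

The uniform distribution (where all probabilities equal 1/6) achieves the maximum entropy of log_2(6) = 2.5850 bits.

Distribution B has the highest entropy.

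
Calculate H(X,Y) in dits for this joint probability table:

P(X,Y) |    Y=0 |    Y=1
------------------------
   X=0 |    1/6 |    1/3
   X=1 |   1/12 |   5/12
0.5371 dits

Joint entropy is H(X,Y) = -Σ_{x,y} p(x,y) log p(x,y).

Summing over all non-zero entries:
H(X,Y) = -[1/6·log_10(1/6) + 1/3·log_10(1/3) + 1/12·log_10(1/12) + 5/12·log_10(5/12)]
H(X,Y) = 0.5371 dits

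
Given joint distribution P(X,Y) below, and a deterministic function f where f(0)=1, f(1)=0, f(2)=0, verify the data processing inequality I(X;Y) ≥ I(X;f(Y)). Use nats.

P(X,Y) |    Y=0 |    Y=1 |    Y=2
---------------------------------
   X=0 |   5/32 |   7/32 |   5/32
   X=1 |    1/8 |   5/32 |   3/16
I(X;Y) = 0.0064, I(X;f(Y)) = 0.0005, inequality holds: 0.0064 ≥ 0.0005

Data Processing Inequality: For any Markov chain X → Y → Z, we have I(X;Y) ≥ I(X;Z).

Here Z = f(Y) is a deterministic function of Y, forming X → Y → Z.

Original I(X;Y) = 0.0064 nats

After applying f:
P(X,Z) where Z=f(Y):
- P(X,Z=0) = P(X,Y=1) + P(X,Y=2)
- P(X,Z=1) = P(X,Y=0)

I(X;Z) = I(X;f(Y)) = 0.0005 nats

Verification: 0.0064 ≥ 0.0005 ✓

Information cannot be created by processing; the function f can only lose information about X.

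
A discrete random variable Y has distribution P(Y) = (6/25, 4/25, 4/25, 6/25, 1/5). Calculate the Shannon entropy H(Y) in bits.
2.2987 bits

Shannon entropy is H(X) = -Σ p(x) log p(x).

For P = (6/25, 4/25, 4/25, 6/25, 1/5):
H = -6/25 × log_2(6/25) -4/25 × log_2(4/25) -4/25 × log_2(4/25) -6/25 × log_2(6/25) -1/5 × log_2(1/5)
H = 2.2987 bits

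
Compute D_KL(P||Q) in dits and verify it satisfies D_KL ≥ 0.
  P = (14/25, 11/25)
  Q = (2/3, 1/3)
0.0106 dits

KL divergence satisfies the Gibbs inequality: D_KL(P||Q) ≥ 0 for all distributions P, Q.

D_KL(P||Q) = Σ p(x) log(p(x)/q(x))
Term by term:
  x=0: 14/25 × log_10[(14/25)/(2/3)] = -0.0424
  x=1: 11/25 × log_10[(11/25)/(1/3)] = 0.0531
D_KL(P||Q) = 0.0106 dits

D_KL(P||Q) = 0.0106 ≥ 0 ✓

This non-negativity is a fundamental property: relative entropy cannot be negative because it measures how different Q is from P.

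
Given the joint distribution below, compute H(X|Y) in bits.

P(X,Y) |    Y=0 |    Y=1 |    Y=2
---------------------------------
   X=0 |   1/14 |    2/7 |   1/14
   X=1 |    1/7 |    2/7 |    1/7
0.9650 bits

Using the chain rule: H(X|Y) = H(X,Y) - H(Y)

First, compute H(X,Y) = 2.3788 bits

Marginal P(Y) = (3/14, 4/7, 3/14)
H(Y) = 1.4138 bits

H(X|Y) = H(X,Y) - H(Y) = 2.3788 - 1.4138 = 0.9650 bits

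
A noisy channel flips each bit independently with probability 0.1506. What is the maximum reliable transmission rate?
0.3887 bits

For a binary symmetric channel (BSC) with error probability p:
Capacity C = 1 - H(p) bits per symbol

where H(p) = -p log₂(p) - (1-p) log₂(1-p) is the binary entropy function.

H(0.1506) = 0.6113 bits
C = 1 - 0.6113 = 0.3887 bits per symbol

This means we can reliably transmit up to 0.3887 bits of information per channel use.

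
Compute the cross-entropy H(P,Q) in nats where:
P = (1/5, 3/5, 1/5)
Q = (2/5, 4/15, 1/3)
1.1960 nats

Cross-entropy: H(P,Q) = -Σ p(x) log q(x)

Alternatively: H(P,Q) = H(P) + D_KL(P||Q)
H(P) = 0.9503 nats
D_KL(P||Q) = 0.2458 nats

H(P,Q) = 0.9503 + 0.2458 = 1.1960 nats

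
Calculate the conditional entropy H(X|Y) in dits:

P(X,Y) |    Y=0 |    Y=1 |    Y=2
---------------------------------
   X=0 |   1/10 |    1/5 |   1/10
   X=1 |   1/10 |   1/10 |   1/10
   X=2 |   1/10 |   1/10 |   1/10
0.4669 dits

Using the chain rule: H(X|Y) = H(X,Y) - H(Y)

First, compute H(X,Y) = 0.9398 dits

Marginal P(Y) = (3/10, 2/5, 3/10)
H(Y) = 0.4729 dits

H(X|Y) = H(X,Y) - H(Y) = 0.9398 - 0.4729 = 0.4669 dits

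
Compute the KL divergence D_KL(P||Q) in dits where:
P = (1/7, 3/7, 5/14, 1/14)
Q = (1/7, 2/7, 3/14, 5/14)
0.1048 dits

KL divergence: D_KL(P||Q) = Σ p(x) log(p(x)/q(x))

Computing term by term:
  x=0: 1/7 × log_10[(1/7)/(1/7)] = 1/7 × 0.0000 = 0.0000
  x=1: 3/7 × log_10[(3/7)/(2/7)] = 3/7 × 0.1761 = 0.0755
  x=2: 5/14 × log_10[(5/14)/(3/14)] = 5/14 × 0.2218 = 0.0792
  x=3: 1/14 × log_10[(1/14)/(5/14)] = 1/14 × -0.6990 = -0.0499

D_KL(P||Q) = 0.1048 dits

Note: KL divergence is always non-negative and equals 0 iff P = Q.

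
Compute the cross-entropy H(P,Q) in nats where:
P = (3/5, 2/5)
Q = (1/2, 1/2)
0.6931 nats

Cross-entropy: H(P,Q) = -Σ p(x) log q(x)

Alternatively: H(P,Q) = H(P) + D_KL(P||Q)
H(P) = 0.6730 nats
D_KL(P||Q) = 0.0201 nats

H(P,Q) = 0.6730 + 0.0201 = 0.6931 nats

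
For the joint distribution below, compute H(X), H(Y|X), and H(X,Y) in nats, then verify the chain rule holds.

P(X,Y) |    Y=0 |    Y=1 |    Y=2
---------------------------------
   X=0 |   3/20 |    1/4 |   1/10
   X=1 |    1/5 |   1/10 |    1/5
H(X,Y) = 1.7354, H(X) = 0.6931, H(Y|X) = 1.0423 (all in nats)

Chain rule: H(X,Y) = H(X) + H(Y|X)

Left side — joint entropy directly:
H(X,Y) = -Σ p(x,y) log p(x,y) = 1.7354 nats

Right side — compute H(Y|X) from the conditional distributions:
P(X) = (1/2, 1/2), so H(X) = 0.6931 nats
H(Y|X) = Σ_x P(X=x) · H(Y|X=x):
  P(Y|X=0) = (3/10, 1/2, 1/5), H(Y|X=0) = 1.0297, weight P(X=0) = 1/2
  P(Y|X=1) = (2/5, 1/5, 2/5), H(Y|X=1) = 1.0549, weight P(X=1) = 1/2
H(Y|X) = 1.0423 nats

H(X) + H(Y|X) = 0.6931 + 1.0423 = 1.7354 nats

Both sides equal 1.7354 nats. ✓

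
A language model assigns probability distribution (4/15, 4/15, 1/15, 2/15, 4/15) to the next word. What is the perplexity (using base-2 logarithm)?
4.5113

Perplexity is 2^H (or exp(H) for natural log).

First, H = -Σ p log p = 2.1736 bits
Perplexity = 2^2.1736 = 4.5113

Interpretation: The model's uncertainty is equivalent to choosing uniformly among 4.5 options.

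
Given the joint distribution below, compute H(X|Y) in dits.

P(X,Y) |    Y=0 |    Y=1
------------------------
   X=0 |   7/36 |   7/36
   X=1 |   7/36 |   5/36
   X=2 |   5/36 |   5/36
0.4717 dits

Using the chain rule: H(X|Y) = H(X,Y) - H(Y)

First, compute H(X,Y) = 0.7721 dits

Marginal P(Y) = (19/36, 17/36)
H(Y) = 0.3004 dits

H(X|Y) = H(X,Y) - H(Y) = 0.7721 - 0.3004 = 0.4717 dits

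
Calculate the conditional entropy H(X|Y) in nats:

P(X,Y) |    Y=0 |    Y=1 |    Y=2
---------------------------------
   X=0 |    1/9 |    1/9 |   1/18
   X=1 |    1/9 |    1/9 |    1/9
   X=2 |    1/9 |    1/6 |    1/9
1.0788 nats

Using the chain rule: H(X|Y) = H(X,Y) - H(Y)

First, compute H(X,Y) = 2.1682 nats

Marginal P(Y) = (1/3, 7/18, 5/18)
H(Y) = 1.0893 nats

H(X|Y) = H(X,Y) - H(Y) = 2.1682 - 1.0893 = 1.0788 nats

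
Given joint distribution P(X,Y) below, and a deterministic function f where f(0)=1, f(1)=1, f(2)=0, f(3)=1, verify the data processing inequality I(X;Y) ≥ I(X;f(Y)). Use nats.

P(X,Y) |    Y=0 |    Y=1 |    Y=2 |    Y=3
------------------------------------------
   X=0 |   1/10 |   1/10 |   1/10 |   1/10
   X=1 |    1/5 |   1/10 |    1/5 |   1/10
I(X;Y) = 0.0138, I(X;f(Y)) = 0.0040, inequality holds: 0.0138 ≥ 0.0040

Data Processing Inequality: For any Markov chain X → Y → Z, we have I(X;Y) ≥ I(X;Z).

Here Z = f(Y) is a deterministic function of Y, forming X → Y → Z.

Original I(X;Y) = 0.0138 nats

After applying f:
P(X,Z) where Z=f(Y):
- P(X,Z=0) = P(X,Y=2)
- P(X,Z=1) = P(X,Y=0) + P(X,Y=1) + P(X,Y=3)

I(X;Z) = I(X;f(Y)) = 0.0040 nats

Verification: 0.0138 ≥ 0.0040 ✓

Information cannot be created by processing; the function f can only lose information about X.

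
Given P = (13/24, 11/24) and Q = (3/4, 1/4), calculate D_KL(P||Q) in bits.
0.1465 bits

KL divergence: D_KL(P||Q) = Σ p(x) log(p(x)/q(x))

Computing term by term:
  x=0: 13/24 × log_2[(13/24)/(3/4)] = 13/24 × -0.4695 = -0.2543
  x=1: 11/24 × log_2[(11/24)/(1/4)] = 11/24 × 0.8745 = 0.4008

D_KL(P||Q) = 0.1465 bits

Note: KL divergence is always non-negative and equals 0 iff P = Q.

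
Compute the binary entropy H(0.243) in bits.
0.8000 bits

The binary entropy function is:
H(p) = -p log(p) - (1-p) log(1-p)

H(0.243) = -0.243 × log_2(0.243) - 0.757 × log_2(0.757)
H(0.243) = 0.8000 bits

Note: Binary entropy is maximized at p=0.5 (H=1 bit) and minimized at p=0 or p=1 (H=0).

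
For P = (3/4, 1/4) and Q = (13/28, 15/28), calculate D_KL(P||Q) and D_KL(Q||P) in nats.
D_KL(P||Q) = 0.1691, D_KL(Q||P) = 0.1856

KL divergence is not symmetric: D_KL(P||Q) ≠ D_KL(Q||P) in general.

D_KL(P||Q) = 0.1691 nats
D_KL(Q||P) = 0.1856 nats

No, they are not equal!

This asymmetry is why KL divergence is not a true distance metric.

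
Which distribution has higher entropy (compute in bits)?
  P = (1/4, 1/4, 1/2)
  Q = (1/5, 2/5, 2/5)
Q

Computing entropies in bits:
H(P) = 1.5000
H(Q) = 1.5219

Distribution Q has higher entropy.

Intuition: The distribution closer to uniform (more spread out) has higher entropy.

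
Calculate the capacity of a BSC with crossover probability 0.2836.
0.1397 bits

For a binary symmetric channel (BSC) with error probability p:
Capacity C = 1 - H(p) bits per symbol

where H(p) = -p log₂(p) - (1-p) log₂(1-p) is the binary entropy function.

H(0.2836) = 0.8603 bits
C = 1 - 0.8603 = 0.1397 bits per symbol

This means we can reliably transmit up to 0.1397 bits of information per channel use.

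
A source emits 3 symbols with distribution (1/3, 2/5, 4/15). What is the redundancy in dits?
0.0058 dits

Redundancy measures how far a source is from maximum entropy:
R = H_max - H(X)

Maximum entropy for 3 symbols: H_max = log_10(3) = 0.4771 dits
Actual entropy: H(X) = 0.4713 dits
Redundancy: R = 0.4771 - 0.4713 = 0.0058 dits

This redundancy represents potential for compression: the source could be compressed by 0.0058 dits per symbol.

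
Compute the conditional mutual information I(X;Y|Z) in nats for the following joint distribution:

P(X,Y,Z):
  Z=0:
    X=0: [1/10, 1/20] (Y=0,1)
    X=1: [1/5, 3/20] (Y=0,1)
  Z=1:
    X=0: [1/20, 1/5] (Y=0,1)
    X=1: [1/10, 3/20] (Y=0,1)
0.0141 nats

Conditional mutual information: I(X;Y|Z) = H(X|Z) + H(Y|Z) - H(X,Y|Z)

H(Z) = 0.6931
H(X,Z) = 1.3452 → H(X|Z) = 0.6520
H(Y,Z) = 1.3351 → H(Y|Z) = 0.6419
H(X,Y,Z) = 1.9730 → H(X,Y|Z) = 1.2799

I(X;Y|Z) = 0.6520 + 0.6419 - 1.2799 = 0.0141 nats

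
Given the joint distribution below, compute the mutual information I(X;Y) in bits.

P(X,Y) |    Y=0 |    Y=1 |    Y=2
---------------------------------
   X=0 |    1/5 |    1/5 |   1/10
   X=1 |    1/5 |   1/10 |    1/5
0.0490 bits

Mutual information: I(X;Y) = H(X) + H(Y) - H(X,Y)

Marginals:
P(X) = (1/2, 1/2), H(X) = 1.0000 bits
P(Y) = (2/5, 3/10, 3/10), H(Y) = 1.5710 bits

Joint entropy: H(X,Y) = 2.5219 bits

I(X;Y) = 1.0000 + 1.5710 - 2.5219 = 0.0490 bits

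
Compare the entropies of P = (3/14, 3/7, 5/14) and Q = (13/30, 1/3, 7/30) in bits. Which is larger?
Q

Computing entropies in bits:
H(P) = 1.5306
H(Q) = 1.5410

Distribution Q has higher entropy.

Intuition: The distribution closer to uniform (more spread out) has higher entropy.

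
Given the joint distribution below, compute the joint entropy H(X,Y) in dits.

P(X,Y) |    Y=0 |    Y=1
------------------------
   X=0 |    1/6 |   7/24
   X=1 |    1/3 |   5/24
0.5867 dits

Joint entropy is H(X,Y) = -Σ_{x,y} p(x,y) log p(x,y).

Summing over all non-zero entries:
H(X,Y) = -[1/6·log_10(1/6) + 7/24·log_10(7/24) + 1/3·log_10(1/3) + 5/24·log_10(5/24)]
H(X,Y) = 0.5867 dits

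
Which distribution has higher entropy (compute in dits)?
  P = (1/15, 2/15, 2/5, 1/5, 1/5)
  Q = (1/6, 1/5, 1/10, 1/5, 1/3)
Q

Computing entropies in dits:
H(P) = 0.6338
H(Q) = 0.6683

Distribution Q has higher entropy.

Intuition: The distribution closer to uniform (more spread out) has higher entropy.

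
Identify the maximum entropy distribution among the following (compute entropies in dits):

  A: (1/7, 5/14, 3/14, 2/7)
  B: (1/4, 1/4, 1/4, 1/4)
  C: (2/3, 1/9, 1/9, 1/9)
B

For a discrete distribution over n outcomes, entropy is maximized by the uniform distribution.

Computing entropies:
H(A) = 0.5792 dits
H(B) = 0.6021 dits
H(C) = 0.4355 dits

The uniform distribution (where all probabilities equal 1/4) achieves the maximum entropy of log_10(4) = 0.6021 dits.

Distribution B has the highest entropy.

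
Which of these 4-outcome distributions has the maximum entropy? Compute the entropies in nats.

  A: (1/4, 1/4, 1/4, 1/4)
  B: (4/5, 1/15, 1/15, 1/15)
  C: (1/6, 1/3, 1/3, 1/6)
A

For a discrete distribution over n outcomes, entropy is maximized by the uniform distribution.

Computing entropies:
H(A) = 1.3863 nats
H(B) = 0.7201 nats
H(C) = 1.3297 nats

The uniform distribution (where all probabilities equal 1/4) achieves the maximum entropy of log_e(4) = 1.3863 nats.

Distribution A has the highest entropy.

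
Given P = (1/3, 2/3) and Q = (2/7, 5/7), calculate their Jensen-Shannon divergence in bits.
0.0019 bits

Jensen-Shannon divergence is:
JSD(P||Q) = 0.5 × D_KL(P||M) + 0.5 × D_KL(Q||M)
where M = 0.5 × (P + Q) is the mixture distribution.

M = 0.5 × (1/3, 2/3) + 0.5 × (2/7, 5/7) = (0.309524, 0.690476)

D_KL(P||M) = 0.0019 bits
D_KL(Q||M) = 0.0019 bits

JSD(P||Q) = 0.5 × 0.0019 + 0.5 × 0.0019 = 0.0019 bits

Unlike KL divergence, JSD is symmetric and bounded: 0 ≤ JSD ≤ log(2).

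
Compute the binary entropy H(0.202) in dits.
0.2185 dits

The binary entropy function is:
H(p) = -p log(p) - (1-p) log(1-p)

H(0.202) = -0.202 × log_10(0.202) - 0.798 × log_10(0.798)
H(0.202) = 0.2185 dits

Note: Binary entropy is maximized at p=0.5 (H=1 bit) and minimized at p=0 or p=1 (H=0).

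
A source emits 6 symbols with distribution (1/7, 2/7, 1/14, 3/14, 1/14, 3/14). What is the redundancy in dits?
0.0515 dits

Redundancy measures how far a source is from maximum entropy:
R = H_max - H(X)

Maximum entropy for 6 symbols: H_max = log_10(6) = 0.7782 dits
Actual entropy: H(X) = 0.7266 dits
Redundancy: R = 0.7782 - 0.7266 = 0.0515 dits

This redundancy represents potential for compression: the source could be compressed by 0.0515 dits per symbol.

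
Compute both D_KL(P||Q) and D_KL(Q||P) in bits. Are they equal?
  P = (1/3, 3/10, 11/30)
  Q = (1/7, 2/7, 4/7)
D_KL(P||Q) = 0.1939, D_KL(Q||P) = 0.1710

KL divergence is not symmetric: D_KL(P||Q) ≠ D_KL(Q||P) in general.

D_KL(P||Q) = 0.1939 bits
D_KL(Q||P) = 0.1710 bits

No, they are not equal!

This asymmetry is why KL divergence is not a true distance metric.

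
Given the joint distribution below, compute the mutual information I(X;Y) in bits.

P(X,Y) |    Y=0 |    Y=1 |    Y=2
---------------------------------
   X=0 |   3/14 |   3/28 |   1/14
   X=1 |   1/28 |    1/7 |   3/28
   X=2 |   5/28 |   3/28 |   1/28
0.1307 bits

Mutual information: I(X;Y) = H(X) + H(Y) - H(X,Y)

Marginals:
P(X) = (11/28, 2/7, 9/28), H(X) = 1.5722 bits
P(Y) = (3/7, 5/14, 3/14), H(Y) = 1.5306 bits

Joint entropy: H(X,Y) = 2.9722 bits

I(X;Y) = 1.5722 + 1.5306 - 2.9722 = 0.1307 bits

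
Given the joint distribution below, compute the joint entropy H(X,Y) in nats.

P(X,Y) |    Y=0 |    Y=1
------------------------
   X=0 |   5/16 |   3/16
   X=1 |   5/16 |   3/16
1.3547 nats

Joint entropy is H(X,Y) = -Σ_{x,y} p(x,y) log p(x,y).

Summing over all non-zero entries:
H(X,Y) = -[5/16·log_e(5/16) + 3/16·log_e(3/16) + 5/16·log_e(5/16) + 3/16·log_e(3/16)]
H(X,Y) = 1.3547 nats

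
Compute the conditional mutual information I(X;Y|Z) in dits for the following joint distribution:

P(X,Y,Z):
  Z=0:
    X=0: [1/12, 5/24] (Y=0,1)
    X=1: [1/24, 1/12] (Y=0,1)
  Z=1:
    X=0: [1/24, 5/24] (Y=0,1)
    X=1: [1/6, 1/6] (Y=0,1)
0.0161 dits

Conditional mutual information: I(X;Y|Z) = H(X|Z) + H(Y|Z) - H(X,Y|Z)

H(Z) = 0.2950
H(X,Z) = 0.5785 → H(X|Z) = 0.2835
H(Y,Z) = 0.5706 → H(Y|Z) = 0.2757
H(X,Y,Z) = 0.8381 → H(X,Y|Z) = 0.5431

I(X;Y|Z) = 0.2835 + 0.2757 - 0.5431 = 0.0161 dits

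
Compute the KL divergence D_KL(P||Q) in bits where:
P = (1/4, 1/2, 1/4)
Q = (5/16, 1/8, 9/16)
0.6270 bits

KL divergence: D_KL(P||Q) = Σ p(x) log(p(x)/q(x))

Computing term by term:
  x=0: 1/4 × log_2[(1/4)/(5/16)] = 1/4 × -0.3219 = -0.0805
  x=1: 1/2 × log_2[(1/2)/(1/8)] = 1/2 × 2.0000 = 1.0000
  x=2: 1/4 × log_2[(1/4)/(9/16)] = 1/4 × -1.1699 = -0.2925

D_KL(P||Q) = 0.6270 bits

Note: KL divergence is always non-negative and equals 0 iff P = Q.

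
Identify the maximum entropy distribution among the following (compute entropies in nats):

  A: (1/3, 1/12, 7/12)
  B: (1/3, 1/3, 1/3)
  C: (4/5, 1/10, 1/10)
B

For a discrete distribution over n outcomes, entropy is maximized by the uniform distribution.

Computing entropies:
H(A) = 0.8877 nats
H(B) = 1.0986 nats
H(C) = 0.6390 nats

The uniform distribution (where all probabilities equal 1/3) achieves the maximum entropy of log_e(3) = 1.0986 nats.

Distribution B has the highest entropy.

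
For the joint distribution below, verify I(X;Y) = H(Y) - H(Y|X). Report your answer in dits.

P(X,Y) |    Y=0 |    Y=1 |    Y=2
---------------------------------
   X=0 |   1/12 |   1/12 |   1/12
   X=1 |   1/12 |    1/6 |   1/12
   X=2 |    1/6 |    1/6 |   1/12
I(X;Y) = 0.0073 dits

Mutual information has multiple equivalent forms:
- I(X;Y) = H(X) - H(X|Y)
- I(X;Y) = H(Y) - H(Y|X)
- I(X;Y) = H(X) + H(Y) - H(X,Y)

Computing all quantities:
H(X) = 0.4680, H(Y) = 0.4680, H(X,Y) = 0.9287
H(X|Y) = 0.4607, H(Y|X) = 0.4607

Verification:
H(X) - H(X|Y) = 0.4680 - 0.4607 = 0.0073
H(Y) - H(Y|X) = 0.4680 - 0.4607 = 0.0073
H(X) + H(Y) - H(X,Y) = 0.4680 + 0.4680 - 0.9287 = 0.0073

All forms give I(X;Y) = 0.0073 dits. ✓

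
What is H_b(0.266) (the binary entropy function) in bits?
0.8357 bits

The binary entropy function is:
H(p) = -p log(p) - (1-p) log(1-p)

H(0.266) = -0.266 × log_2(0.266) - 0.734 × log_2(0.734)
H(0.266) = 0.8357 bits

Note: Binary entropy is maximized at p=0.5 (H=1 bit) and minimized at p=0 or p=1 (H=0).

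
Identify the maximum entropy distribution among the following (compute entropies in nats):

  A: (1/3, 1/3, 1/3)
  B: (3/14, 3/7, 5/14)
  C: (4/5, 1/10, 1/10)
A

For a discrete distribution over n outcomes, entropy is maximized by the uniform distribution.

Computing entropies:
H(A) = 1.0986 nats
H(B) = 1.0609 nats
H(C) = 0.6390 nats

The uniform distribution (where all probabilities equal 1/3) achieves the maximum entropy of log_e(3) = 1.0986 nats.

Distribution A has the highest entropy.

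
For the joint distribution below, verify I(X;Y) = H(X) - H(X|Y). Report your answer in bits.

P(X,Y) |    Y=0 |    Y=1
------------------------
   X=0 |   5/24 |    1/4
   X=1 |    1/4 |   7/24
I(X;Y) = 0.0000 bits

Mutual information has multiple equivalent forms:
- I(X;Y) = H(X) - H(X|Y)
- I(X;Y) = H(Y) - H(Y|X)
- I(X;Y) = H(X) + H(Y) - H(X,Y)

Computing all quantities:
H(X) = 0.9950, H(Y) = 0.9950, H(X,Y) = 1.9899
H(X|Y) = 0.9949, H(Y|X) = 0.9949

Verification:
H(X) - H(X|Y) = 0.9950 - 0.9949 = 0.0000
H(Y) - H(Y|X) = 0.9950 - 0.9949 = 0.0000
H(X) + H(Y) - H(X,Y) = 0.9950 + 0.9950 - 1.9899 = 0.0000

All forms give I(X;Y) = 0.0000 bits. ✓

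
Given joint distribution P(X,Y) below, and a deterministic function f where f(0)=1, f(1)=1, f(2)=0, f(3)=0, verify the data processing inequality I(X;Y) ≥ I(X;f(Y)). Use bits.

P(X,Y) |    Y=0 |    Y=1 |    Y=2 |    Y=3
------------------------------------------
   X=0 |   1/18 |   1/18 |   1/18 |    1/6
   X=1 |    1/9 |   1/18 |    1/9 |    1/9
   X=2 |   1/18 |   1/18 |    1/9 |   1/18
I(X;Y) = 0.0649, I(X;f(Y)) = 0.0051, inequality holds: 0.0649 ≥ 0.0051

Data Processing Inequality: For any Markov chain X → Y → Z, we have I(X;Y) ≥ I(X;Z).

Here Z = f(Y) is a deterministic function of Y, forming X → Y → Z.

Original I(X;Y) = 0.0649 bits

After applying f:
P(X,Z) where Z=f(Y):
- P(X,Z=0) = P(X,Y=2) + P(X,Y=3)
- P(X,Z=1) = P(X,Y=0) + P(X,Y=1)

I(X;Z) = I(X;f(Y)) = 0.0051 bits

Verification: 0.0649 ≥ 0.0051 ✓

Information cannot be created by processing; the function f can only lose information about X.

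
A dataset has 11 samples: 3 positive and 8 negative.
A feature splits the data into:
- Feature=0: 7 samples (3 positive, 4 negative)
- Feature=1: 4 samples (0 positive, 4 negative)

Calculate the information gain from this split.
0.2184 bits

Information Gain = H(Y) - H(Y|Feature)

Before split:
P(positive) = 3/11 = 0.2727
H(Y) = 0.8454 bits

After split:
Feature=0: H = 0.9852 bits (weight = 7/11)
Feature=1: H = 0.0000 bits (weight = 4/11)
H(Y|Feature) = (7/11)×0.9852 + (4/11)×0.0000 = 0.6270 bits

Information Gain = 0.8454 - 0.6270 = 0.2184 bits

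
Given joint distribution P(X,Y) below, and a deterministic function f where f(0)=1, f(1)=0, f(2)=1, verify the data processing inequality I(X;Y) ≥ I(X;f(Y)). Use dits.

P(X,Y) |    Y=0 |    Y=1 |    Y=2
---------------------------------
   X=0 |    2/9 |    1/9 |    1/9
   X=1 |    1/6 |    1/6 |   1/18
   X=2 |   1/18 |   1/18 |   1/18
I(X;Y) = 0.0109, I(X;f(Y)) = 0.0065, inequality holds: 0.0109 ≥ 0.0065

Data Processing Inequality: For any Markov chain X → Y → Z, we have I(X;Y) ≥ I(X;Z).

Here Z = f(Y) is a deterministic function of Y, forming X → Y → Z.

Original I(X;Y) = 0.0109 dits

After applying f:
P(X,Z) where Z=f(Y):
- P(X,Z=0) = P(X,Y=1)
- P(X,Z=1) = P(X,Y=0) + P(X,Y=2)

I(X;Z) = I(X;f(Y)) = 0.0065 dits

Verification: 0.0109 ≥ 0.0065 ✓

Information cannot be created by processing; the function f can only lose information about X.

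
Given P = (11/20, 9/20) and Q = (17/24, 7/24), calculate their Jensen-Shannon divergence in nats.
0.0135 nats

Jensen-Shannon divergence is:
JSD(P||Q) = 0.5 × D_KL(P||M) + 0.5 × D_KL(Q||M)
where M = 0.5 × (P + Q) is the mixture distribution.

M = 0.5 × (11/20, 9/20) + 0.5 × (17/24, 7/24) = (0.629167, 0.370833)

D_KL(P||M) = 0.0131 nats
D_KL(Q||M) = 0.0139 nats

JSD(P||Q) = 0.5 × 0.0131 + 0.5 × 0.0139 = 0.0135 nats

Unlike KL divergence, JSD is symmetric and bounded: 0 ≤ JSD ≤ log(2).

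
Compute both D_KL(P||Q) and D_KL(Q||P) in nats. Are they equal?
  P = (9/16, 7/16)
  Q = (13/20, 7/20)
D_KL(P||Q) = 0.0163, D_KL(Q||P) = 0.0159

KL divergence is not symmetric: D_KL(P||Q) ≠ D_KL(Q||P) in general.

D_KL(P||Q) = 0.0163 nats
D_KL(Q||P) = 0.0159 nats

No, they are not equal!

This asymmetry is why KL divergence is not a true distance metric.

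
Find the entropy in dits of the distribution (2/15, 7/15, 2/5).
0.4303 dits

Shannon entropy is H(X) = -Σ p(x) log p(x).

For P = (2/15, 7/15, 2/5):
H = -2/15 × log_10(2/15) -7/15 × log_10(7/15) -2/5 × log_10(2/5)
H = 0.4303 dits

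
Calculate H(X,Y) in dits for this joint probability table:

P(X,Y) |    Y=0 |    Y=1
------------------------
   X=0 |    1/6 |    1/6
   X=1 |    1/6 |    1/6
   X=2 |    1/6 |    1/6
0.7782 dits

Joint entropy is H(X,Y) = -Σ_{x,y} p(x,y) log p(x,y).

Summing over all non-zero entries:
H(X,Y) = -[1/6·log_10(1/6) + 1/6·log_10(1/6) + 1/6·log_10(1/6) + 1/6·log_10(1/6) + 1/6·log_10(1/6) + 1/6·log_10(1/6)]
H(X,Y) = 0.7782 dits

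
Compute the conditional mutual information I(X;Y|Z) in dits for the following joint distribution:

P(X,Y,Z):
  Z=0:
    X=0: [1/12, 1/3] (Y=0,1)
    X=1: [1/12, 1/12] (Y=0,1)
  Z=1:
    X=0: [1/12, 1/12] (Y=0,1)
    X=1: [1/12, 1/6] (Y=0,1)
0.0133 dits

Conditional mutual information: I(X;Y|Z) = H(X|Z) + H(Y|Z) - H(X,Y|Z)

H(Z) = 0.2950
H(X,Z) = 0.5683 → H(X|Z) = 0.2734
H(Y,Z) = 0.5683 → H(Y|Z) = 0.2734
H(X,Y,Z) = 0.8283 → H(X,Y|Z) = 0.5334

I(X;Y|Z) = 0.2734 + 0.2734 - 0.5334 = 0.0133 dits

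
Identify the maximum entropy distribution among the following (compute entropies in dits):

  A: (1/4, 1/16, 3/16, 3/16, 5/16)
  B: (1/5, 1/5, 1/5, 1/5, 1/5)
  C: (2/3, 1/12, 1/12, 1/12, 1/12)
B

For a discrete distribution over n outcomes, entropy is maximized by the uniform distribution.

Computing entropies:
H(A) = 0.6563 dits
H(B) = 0.6990 dits
H(C) = 0.4771 dits

The uniform distribution (where all probabilities equal 1/5) achieves the maximum entropy of log_10(5) = 0.6990 dits.

Distribution B has the highest entropy.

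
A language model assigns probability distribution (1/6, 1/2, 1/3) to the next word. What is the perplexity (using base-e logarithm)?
2.7495

Perplexity is e^H (or exp(H) for natural log).

First, H = -Σ p log p = 1.0114 nats
Perplexity = e^1.0114 = 2.7495

Interpretation: The model's uncertainty is equivalent to choosing uniformly among 2.7 options.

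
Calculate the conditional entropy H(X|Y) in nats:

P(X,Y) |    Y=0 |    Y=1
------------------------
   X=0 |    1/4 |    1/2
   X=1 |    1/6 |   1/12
0.5197 nats

Using the chain rule: H(X|Y) = H(X,Y) - H(Y)

First, compute H(X,Y) = 1.1988 nats

Marginal P(Y) = (5/12, 7/12)
H(Y) = 0.6792 nats

H(X|Y) = H(X,Y) - H(Y) = 1.1988 - 0.6792 = 0.5197 nats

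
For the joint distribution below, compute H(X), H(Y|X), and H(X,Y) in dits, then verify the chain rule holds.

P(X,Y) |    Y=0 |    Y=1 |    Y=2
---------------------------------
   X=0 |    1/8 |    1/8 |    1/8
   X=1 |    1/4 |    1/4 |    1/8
H(X,Y) = 0.7526, H(X) = 0.2873, H(Y|X) = 0.4653 (all in dits)

Chain rule: H(X,Y) = H(X) + H(Y|X)

Left side — joint entropy directly:
H(X,Y) = -Σ p(x,y) log p(x,y) = 0.7526 dits

Right side — compute H(Y|X) from the conditional distributions:
P(X) = (3/8, 5/8), so H(X) = 0.2873 dits
H(Y|X) = Σ_x P(X=x) · H(Y|X=x):
  P(Y|X=0) = (1/3, 1/3, 1/3), H(Y|X=0) = 0.4771, weight P(X=0) = 3/8
  P(Y|X=1) = (2/5, 2/5, 1/5), H(Y|X=1) = 0.4581, weight P(X=1) = 5/8
H(Y|X) = 0.4653 dits

H(X) + H(Y|X) = 0.2873 + 0.4653 = 0.7526 dits

Both sides equal 0.7526 dits. ✓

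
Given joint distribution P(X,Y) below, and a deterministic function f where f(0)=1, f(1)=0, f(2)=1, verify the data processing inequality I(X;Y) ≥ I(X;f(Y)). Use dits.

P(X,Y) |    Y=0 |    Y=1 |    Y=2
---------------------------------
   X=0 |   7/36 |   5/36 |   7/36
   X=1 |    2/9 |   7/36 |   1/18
I(X;Y) = 0.0195, I(X;f(Y)) = 0.0054, inequality holds: 0.0195 ≥ 0.0054

Data Processing Inequality: For any Markov chain X → Y → Z, we have I(X;Y) ≥ I(X;Z).

Here Z = f(Y) is a deterministic function of Y, forming X → Y → Z.

Original I(X;Y) = 0.0195 dits

After applying f:
P(X,Z) where Z=f(Y):
- P(X,Z=0) = P(X,Y=1)
- P(X,Z=1) = P(X,Y=0) + P(X,Y=2)

I(X;Z) = I(X;f(Y)) = 0.0054 dits

Verification: 0.0195 ≥ 0.0054 ✓

Information cannot be created by processing; the function f can only lose information about X.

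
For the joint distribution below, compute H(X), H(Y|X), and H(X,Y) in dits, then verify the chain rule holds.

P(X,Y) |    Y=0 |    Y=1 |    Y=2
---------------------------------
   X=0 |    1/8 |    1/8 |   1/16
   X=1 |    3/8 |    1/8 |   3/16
H(X,Y) = 0.7100, H(X) = 0.2697, H(Y|X) = 0.4402 (all in dits)

Chain rule: H(X,Y) = H(X) + H(Y|X)

Left side — joint entropy directly:
H(X,Y) = -Σ p(x,y) log p(x,y) = 0.7100 dits

Right side — compute H(Y|X) from the conditional distributions:
P(X) = (5/16, 11/16), so H(X) = 0.2697 dits
H(Y|X) = Σ_x P(X=x) · H(Y|X=x):
  P(Y|X=0) = (2/5, 2/5, 1/5), H(Y|X=0) = 0.4581, weight P(X=0) = 5/16
  P(Y|X=1) = (6/11, 2/11, 3/11), H(Y|X=1) = 0.4321, weight P(X=1) = 11/16
H(Y|X) = 0.4402 dits

H(X) + H(Y|X) = 0.2697 + 0.4402 = 0.7100 dits

Both sides equal 0.7100 dits. ✓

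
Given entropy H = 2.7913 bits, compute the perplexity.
6.9225

Perplexity is 2^H (or exp(H) for natural log).

H = 2.7913 bits
Perplexity = 2^2.7913 = 6.9225

Interpretation: The model's uncertainty is equivalent to choosing uniformly among 6.9 options.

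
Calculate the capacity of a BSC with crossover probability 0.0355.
0.7787 bits

For a binary symmetric channel (BSC) with error probability p:
Capacity C = 1 - H(p) bits per symbol

where H(p) = -p log₂(p) - (1-p) log₂(1-p) is the binary entropy function.

H(0.0355) = 0.2213 bits
C = 1 - 0.2213 = 0.7787 bits per symbol

This means we can reliably transmit up to 0.7787 bits of information per channel use.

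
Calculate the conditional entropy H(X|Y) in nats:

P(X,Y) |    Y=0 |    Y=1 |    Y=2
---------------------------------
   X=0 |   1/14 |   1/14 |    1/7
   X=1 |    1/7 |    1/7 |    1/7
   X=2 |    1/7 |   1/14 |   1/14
1.0506 nats

Using the chain rule: H(X|Y) = H(X,Y) - H(Y)

First, compute H(X,Y) = 2.1440 nats

Marginal P(Y) = (5/14, 2/7, 5/14)
H(Y) = 1.0934 nats

H(X|Y) = H(X,Y) - H(Y) = 2.1440 - 1.0934 = 1.0506 nats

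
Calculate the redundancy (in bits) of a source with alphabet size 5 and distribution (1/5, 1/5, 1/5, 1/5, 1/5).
0.0000 bits

Redundancy measures how far a source is from maximum entropy:
R = H_max - H(X)

Maximum entropy for 5 symbols: H_max = log_2(5) = 2.3219 bits
Actual entropy: H(X) = 2.3219 bits
Redundancy: R = 2.3219 - 2.3219 = 0.0000 bits

This redundancy represents potential for compression: the source could be compressed by 0.0000 bits per symbol.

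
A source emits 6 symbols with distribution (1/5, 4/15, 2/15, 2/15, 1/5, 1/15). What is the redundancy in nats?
0.0777 nats

Redundancy measures how far a source is from maximum entropy:
R = H_max - H(X)

Maximum entropy for 6 symbols: H_max = log_e(6) = 1.7918 nats
Actual entropy: H(X) = 1.7141 nats
Redundancy: R = 1.7918 - 1.7141 = 0.0777 nats

This redundancy represents potential for compression: the source could be compressed by 0.0777 nats per symbol.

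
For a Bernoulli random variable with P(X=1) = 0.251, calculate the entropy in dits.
0.2447 dits

The binary entropy function is:
H(p) = -p log(p) - (1-p) log(1-p)

H(0.251) = -0.251 × log_10(0.251) - 0.749 × log_10(0.749)
H(0.251) = 0.2447 dits

Note: Binary entropy is maximized at p=0.5 (H=1 bit) and minimized at p=0 or p=1 (H=0).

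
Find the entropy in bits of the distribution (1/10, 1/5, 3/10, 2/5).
1.8464 bits

Shannon entropy is H(X) = -Σ p(x) log p(x).

For P = (1/10, 1/5, 3/10, 2/5):
H = -1/10 × log_2(1/10) -1/5 × log_2(1/5) -3/10 × log_2(3/10) -2/5 × log_2(2/5)
H = 1.8464 bits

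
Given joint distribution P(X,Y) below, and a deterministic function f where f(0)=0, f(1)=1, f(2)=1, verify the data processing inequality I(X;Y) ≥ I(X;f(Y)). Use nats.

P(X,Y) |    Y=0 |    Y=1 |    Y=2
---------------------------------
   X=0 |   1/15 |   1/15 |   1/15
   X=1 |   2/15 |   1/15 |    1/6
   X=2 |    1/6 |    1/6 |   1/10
I(X;Y) = 0.0305, I(X;f(Y)) = 0.0008, inequality holds: 0.0305 ≥ 0.0008

Data Processing Inequality: For any Markov chain X → Y → Z, we have I(X;Y) ≥ I(X;Z).

Here Z = f(Y) is a deterministic function of Y, forming X → Y → Z.

Original I(X;Y) = 0.0305 nats

After applying f:
P(X,Z) where Z=f(Y):
- P(X,Z=0) = P(X,Y=0)
- P(X,Z=1) = P(X,Y=1) + P(X,Y=2)

I(X;Z) = I(X;f(Y)) = 0.0008 nats

Verification: 0.0305 ≥ 0.0008 ✓

Information cannot be created by processing; the function f can only lose information about X.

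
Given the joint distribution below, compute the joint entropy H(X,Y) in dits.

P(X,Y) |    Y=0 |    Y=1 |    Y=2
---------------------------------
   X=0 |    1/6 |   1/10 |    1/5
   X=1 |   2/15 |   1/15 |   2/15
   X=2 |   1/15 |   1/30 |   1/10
0.9089 dits

Joint entropy is H(X,Y) = -Σ_{x,y} p(x,y) log p(x,y).

Summing over all non-zero entries:
H(X,Y) = -[1/6·log_10(1/6) + 1/10·log_10(1/10) + 1/5·log_10(1/5) + 2/15·log_10(2/15) + 1/15·log_10(1/15) + 2/15·log_10(2/15) + 1/15·log_10(1/15) + 1/30·log_10(1/30) + 1/10·log_10(1/10)]
H(X,Y) = 0.9089 dits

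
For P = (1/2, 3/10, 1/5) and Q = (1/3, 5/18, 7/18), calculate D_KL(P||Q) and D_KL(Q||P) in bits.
D_KL(P||Q) = 0.1339, D_KL(Q||P) = 0.1473

KL divergence is not symmetric: D_KL(P||Q) ≠ D_KL(Q||P) in general.

D_KL(P||Q) = 0.1339 bits
D_KL(Q||P) = 0.1473 bits

No, they are not equal!

This asymmetry is why KL divergence is not a true distance metric.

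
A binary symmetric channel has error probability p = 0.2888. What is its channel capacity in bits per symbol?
0.1328 bits

For a binary symmetric channel (BSC) with error probability p:
Capacity C = 1 - H(p) bits per symbol

where H(p) = -p log₂(p) - (1-p) log₂(1-p) is the binary entropy function.

H(0.2888) = 0.8672 bits
C = 1 - 0.8672 = 0.1328 bits per symbol

This means we can reliably transmit up to 0.1328 bits of information per channel use.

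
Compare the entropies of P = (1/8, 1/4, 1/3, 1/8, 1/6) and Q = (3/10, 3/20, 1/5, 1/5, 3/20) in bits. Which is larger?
Q

Computing entropies in bits:
H(P) = 2.2091
H(Q) = 2.2710

Distribution Q has higher entropy.

Intuition: The distribution closer to uniform (more spread out) has higher entropy.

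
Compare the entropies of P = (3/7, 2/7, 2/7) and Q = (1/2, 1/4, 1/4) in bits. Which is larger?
P

Computing entropies in bits:
H(P) = 1.5567
H(Q) = 1.5000

Distribution P has higher entropy.

Intuition: The distribution closer to uniform (more spread out) has higher entropy.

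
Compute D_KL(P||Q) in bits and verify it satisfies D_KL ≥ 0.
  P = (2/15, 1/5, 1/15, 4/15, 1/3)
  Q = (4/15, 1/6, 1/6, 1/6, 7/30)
0.1835 bits

KL divergence satisfies the Gibbs inequality: D_KL(P||Q) ≥ 0 for all distributions P, Q.

D_KL(P||Q) = Σ p(x) log(p(x)/q(x))
Term by term:
  x=0: 2/15 × log_2[(2/15)/(4/15)] = -0.1333
  x=1: 1/5 × log_2[(1/5)/(1/6)] = 0.0526
  x=2: 1/15 × log_2[(1/15)/(1/6)] = -0.0881
  x=3: 4/15 × log_2[(4/15)/(1/6)] = 0.1808
  x=4: 1/3 × log_2[(1/3)/(7/30)] = 0.1715
D_KL(P||Q) = 0.1835 bits

D_KL(P||Q) = 0.1835 ≥ 0 ✓

This non-negativity is a fundamental property: relative entropy cannot be negative because it measures how different Q is from P.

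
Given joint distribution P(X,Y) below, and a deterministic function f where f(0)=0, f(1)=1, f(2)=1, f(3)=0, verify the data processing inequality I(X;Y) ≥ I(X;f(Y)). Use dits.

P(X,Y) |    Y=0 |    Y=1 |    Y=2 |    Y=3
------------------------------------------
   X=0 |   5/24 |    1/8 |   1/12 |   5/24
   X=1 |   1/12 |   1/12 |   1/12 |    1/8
I(X;Y) = 0.0047, I(X;f(Y)) = 0.0027, inequality holds: 0.0047 ≥ 0.0027

Data Processing Inequality: For any Markov chain X → Y → Z, we have I(X;Y) ≥ I(X;Z).

Here Z = f(Y) is a deterministic function of Y, forming X → Y → Z.

Original I(X;Y) = 0.0047 dits

After applying f:
P(X,Z) where Z=f(Y):
- P(X,Z=0) = P(X,Y=0) + P(X,Y=3)
- P(X,Z=1) = P(X,Y=1) + P(X,Y=2)

I(X;Z) = I(X;f(Y)) = 0.0027 dits

Verification: 0.0047 ≥ 0.0027 ✓

Information cannot be created by processing; the function f can only lose information about X.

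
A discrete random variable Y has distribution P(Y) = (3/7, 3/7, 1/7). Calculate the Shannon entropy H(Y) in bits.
1.4488 bits

Shannon entropy is H(X) = -Σ p(x) log p(x).

For P = (3/7, 3/7, 1/7):
H = -3/7 × log_2(3/7) -3/7 × log_2(3/7) -1/7 × log_2(1/7)
H = 1.4488 bits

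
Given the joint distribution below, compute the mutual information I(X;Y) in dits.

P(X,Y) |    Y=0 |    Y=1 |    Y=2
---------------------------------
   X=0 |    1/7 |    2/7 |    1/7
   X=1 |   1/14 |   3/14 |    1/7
0.0030 dits

Mutual information: I(X;Y) = H(X) + H(Y) - H(X,Y)

Marginals:
P(X) = (4/7, 3/7), H(X) = 0.2966 dits
P(Y) = (3/14, 1/2, 2/7), H(Y) = 0.4493 dits

Joint entropy: H(X,Y) = 0.7429 dits

I(X;Y) = 0.2966 + 0.4493 - 0.7429 = 0.0030 dits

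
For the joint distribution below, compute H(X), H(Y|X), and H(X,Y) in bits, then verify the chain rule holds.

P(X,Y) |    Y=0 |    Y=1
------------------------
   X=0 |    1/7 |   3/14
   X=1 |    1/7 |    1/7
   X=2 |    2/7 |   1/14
H(X,Y) = 2.4677, H(X) = 1.5774, H(Y|X) = 0.8903 (all in bits)

Chain rule: H(X,Y) = H(X) + H(Y|X)

Left side — joint entropy directly:
H(X,Y) = -Σ p(x,y) log p(x,y) = 2.4677 bits

Right side — compute H(Y|X) from the conditional distributions:
P(X) = (5/14, 2/7, 5/14), so H(X) = 1.5774 bits
H(Y|X) = Σ_x P(X=x) · H(Y|X=x):
  P(Y|X=0) = (2/5, 3/5), H(Y|X=0) = 0.9710, weight P(X=0) = 5/14
  P(Y|X=1) = (1/2, 1/2), H(Y|X=1) = 1.0000, weight P(X=1) = 2/7
  P(Y|X=2) = (4/5, 1/5), H(Y|X=2) = 0.7219, weight P(X=2) = 5/14
H(Y|X) = 0.8903 bits

H(X) + H(Y|X) = 1.5774 + 0.8903 = 2.4677 bits

Both sides equal 2.4677 bits. ✓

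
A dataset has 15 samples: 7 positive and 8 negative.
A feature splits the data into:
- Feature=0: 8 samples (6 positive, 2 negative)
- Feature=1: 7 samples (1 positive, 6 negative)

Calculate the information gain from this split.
0.2880 bits

Information Gain = H(Y) - H(Y|Feature)

Before split:
P(positive) = 7/15 = 0.4667
H(Y) = 0.9968 bits

After split:
Feature=0: H = 0.8113 bits (weight = 8/15)
Feature=1: H = 0.5917 bits (weight = 7/15)
H(Y|Feature) = (8/15)×0.8113 + (7/15)×0.5917 = 0.7088 bits

Information Gain = 0.9968 - 0.7088 = 0.2880 bits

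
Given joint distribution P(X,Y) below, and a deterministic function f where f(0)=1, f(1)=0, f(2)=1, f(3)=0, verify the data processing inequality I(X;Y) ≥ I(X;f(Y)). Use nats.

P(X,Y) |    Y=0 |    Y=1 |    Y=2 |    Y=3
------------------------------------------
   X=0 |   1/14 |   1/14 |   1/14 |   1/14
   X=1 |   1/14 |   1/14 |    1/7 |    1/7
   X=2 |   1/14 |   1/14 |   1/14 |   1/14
I(X;Y) = 0.0140, I(X;f(Y)) = 0.0000, inequality holds: 0.0140 ≥ 0.0000

Data Processing Inequality: For any Markov chain X → Y → Z, we have I(X;Y) ≥ I(X;Z).

Here Z = f(Y) is a deterministic function of Y, forming X → Y → Z.

Original I(X;Y) = 0.0140 nats

After applying f:
P(X,Z) where Z=f(Y):
- P(X,Z=0) = P(X,Y=1) + P(X,Y=3)
- P(X,Z=1) = P(X,Y=0) + P(X,Y=2)

I(X;Z) = I(X;f(Y)) = 0.0000 nats

Verification: 0.0140 ≥ 0.0000 ✓

Information cannot be created by processing; the function f can only lose information about X.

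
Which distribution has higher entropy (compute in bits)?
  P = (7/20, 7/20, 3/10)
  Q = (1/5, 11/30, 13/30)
P

Computing entropies in bits:
H(P) = 1.5813
H(Q) = 1.5179

Distribution P has higher entropy.

Intuition: The distribution closer to uniform (more spread out) has higher entropy.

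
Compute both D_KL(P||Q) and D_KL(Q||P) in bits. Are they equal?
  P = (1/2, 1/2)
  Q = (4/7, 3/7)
D_KL(P||Q) = 0.0149, D_KL(Q||P) = 0.0148

KL divergence is not symmetric: D_KL(P||Q) ≠ D_KL(Q||P) in general.

D_KL(P||Q) = 0.0149 bits
D_KL(Q||P) = 0.0148 bits

No, they are not equal!

This asymmetry is why KL divergence is not a true distance metric.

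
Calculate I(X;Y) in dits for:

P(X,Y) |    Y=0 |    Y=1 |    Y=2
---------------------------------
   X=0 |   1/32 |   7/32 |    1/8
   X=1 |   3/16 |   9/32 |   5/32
0.0156 dits

Mutual information: I(X;Y) = H(X) + H(Y) - H(X,Y)

Marginals:
P(X) = (3/8, 5/8), H(X) = 0.2873 dits
P(Y) = (7/32, 1/2, 9/32), H(Y) = 0.4498 dits

Joint entropy: H(X,Y) = 0.7215 dits

I(X;Y) = 0.2873 + 0.4498 - 0.7215 = 0.0156 dits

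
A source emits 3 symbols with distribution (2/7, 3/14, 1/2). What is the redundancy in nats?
0.0640 nats

Redundancy measures how far a source is from maximum entropy:
R = H_max - H(X)

Maximum entropy for 3 symbols: H_max = log_e(3) = 1.0986 nats
Actual entropy: H(X) = 1.0346 nats
Redundancy: R = 1.0986 - 1.0346 = 0.0640 nats

This redundancy represents potential for compression: the source could be compressed by 0.0640 nats per symbol.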